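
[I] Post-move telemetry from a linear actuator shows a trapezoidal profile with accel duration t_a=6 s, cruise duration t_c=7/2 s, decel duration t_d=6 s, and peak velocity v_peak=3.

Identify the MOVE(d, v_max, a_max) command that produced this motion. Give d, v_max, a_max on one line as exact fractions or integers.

d=57/2 v_max=3 a_max=1/2

a_max = 3/6 = 1/2
d_a = ½·3·6 = 9; d_c = 3·7/2 = 21/2
d = 2·9 + 21/2 = 57/2
t_c = 7/2 > 0 so v_max = 3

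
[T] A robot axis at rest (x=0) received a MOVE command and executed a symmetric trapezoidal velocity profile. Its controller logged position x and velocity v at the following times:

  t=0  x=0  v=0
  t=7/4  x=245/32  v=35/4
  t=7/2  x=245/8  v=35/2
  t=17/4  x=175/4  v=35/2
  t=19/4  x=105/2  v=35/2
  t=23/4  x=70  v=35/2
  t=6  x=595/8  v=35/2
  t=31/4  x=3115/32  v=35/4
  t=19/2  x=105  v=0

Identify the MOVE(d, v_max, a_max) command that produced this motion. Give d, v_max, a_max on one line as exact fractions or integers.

final state: t=19/2, x=105, v=0 → d = 105
a_max = (35/4−0)/(7/4−0) = 5
max v = 35/2 over t∈[7/2,6] → v_max = 35/2
check: 35/2·(7/2+5/2) = 105 ✓

d=105 v_max=35/2 a_max=5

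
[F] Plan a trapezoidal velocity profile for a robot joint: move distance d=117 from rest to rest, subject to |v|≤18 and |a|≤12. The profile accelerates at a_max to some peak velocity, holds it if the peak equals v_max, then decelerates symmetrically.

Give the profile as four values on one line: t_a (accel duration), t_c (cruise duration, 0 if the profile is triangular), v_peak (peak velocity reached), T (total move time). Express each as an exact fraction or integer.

v_max²/a_max = 18²/12 = 27
117 ≥ 27 so v_max reached
t_a = 18/12 = 3/2; v_peak = 18
d_cruise = 117 − 27 = 90; t_c = 90/18 = 5
T = 2·3/2 + 5 = 8

t_a=3/2 t_c=5 v_peak=18 T=8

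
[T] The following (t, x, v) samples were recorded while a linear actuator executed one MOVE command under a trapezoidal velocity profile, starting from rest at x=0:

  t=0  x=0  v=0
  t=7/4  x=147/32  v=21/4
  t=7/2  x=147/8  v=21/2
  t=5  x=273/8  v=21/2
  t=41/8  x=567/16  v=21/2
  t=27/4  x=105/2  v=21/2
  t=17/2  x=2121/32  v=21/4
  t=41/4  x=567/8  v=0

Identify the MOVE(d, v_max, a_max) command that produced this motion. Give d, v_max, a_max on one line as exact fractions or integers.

d=567/8 v_max=21/2 a_max=3

final state: t=41/4, x=567/8, v=0 → d = 567/8
a_max = (21/4−0)/(7/4−0) = 3
max v = 21/2 over t∈[7/2,27/4] → v_max = 21/2
check: 21/2·(7/2+13/4) = 567/8 ✓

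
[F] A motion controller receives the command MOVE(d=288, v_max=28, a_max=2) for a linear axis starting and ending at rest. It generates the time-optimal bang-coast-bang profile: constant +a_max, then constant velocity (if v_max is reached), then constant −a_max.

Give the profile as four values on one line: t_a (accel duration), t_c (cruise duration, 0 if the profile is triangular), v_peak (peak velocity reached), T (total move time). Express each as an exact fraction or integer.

t_a=12 t_c=0 v_peak=24 T=24

v_max²/a_max = 28²/2 = 392
288 < 392 so t_c = 0
v_peak = √(288·2) = √576 = 24
t_a = 24/2 = 12; t_c = 0
T = 2·12 = 24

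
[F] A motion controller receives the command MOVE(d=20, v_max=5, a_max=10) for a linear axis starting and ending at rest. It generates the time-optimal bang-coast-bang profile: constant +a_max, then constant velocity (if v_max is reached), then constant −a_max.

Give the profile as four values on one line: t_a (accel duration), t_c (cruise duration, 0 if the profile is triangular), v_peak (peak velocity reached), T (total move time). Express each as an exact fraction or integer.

t_a=1/2 t_c=7/2 v_peak=5 T=9/2

(v_max)²/a_max = 5²/10 = 5/2
20 ≥ 5/2 ⇒ cruise phase
t_a = 5/10 = 1/2; v_peak = 5
d_cruise = 20 − 5/2 = 35/2; t_c = (35/2)/5 = 7/2
T = 2·1/2 + 7/2 = 9/2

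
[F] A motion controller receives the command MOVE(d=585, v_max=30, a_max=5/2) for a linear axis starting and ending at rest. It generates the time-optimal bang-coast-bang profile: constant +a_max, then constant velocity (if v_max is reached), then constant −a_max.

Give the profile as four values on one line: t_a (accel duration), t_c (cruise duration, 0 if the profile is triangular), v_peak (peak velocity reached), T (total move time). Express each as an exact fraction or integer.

t_a=12 t_c=15/2 v_peak=30 T=63/2

(v_max)²/a_max = 30²/(5/2) = 360
585 ≥ 360 ⇒ cruise phase
t_a = 30/(5/2) = 12; v_peak = 30
d_cruise = 585 − 360 = 225; t_c = 225/30 = 15/2
T = 2·12 + 15/2 = 63/2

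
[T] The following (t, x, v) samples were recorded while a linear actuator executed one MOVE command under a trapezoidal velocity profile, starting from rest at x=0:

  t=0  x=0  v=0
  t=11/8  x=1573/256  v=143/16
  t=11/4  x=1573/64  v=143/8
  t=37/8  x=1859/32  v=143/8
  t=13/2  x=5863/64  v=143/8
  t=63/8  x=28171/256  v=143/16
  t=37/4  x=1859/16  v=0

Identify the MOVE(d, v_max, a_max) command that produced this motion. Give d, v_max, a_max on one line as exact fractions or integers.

d=1859/16 v_max=143/8 a_max=13/2

final state: t=37/4, x=1859/16, v=0 → d = 1859/16
a_max = (143/16−0)/(11/8−0) = 13/2
max v = 143/8 over t∈[11/4,13/2] → v_max = 143/8
check: 143/8·(11/4+15/4) = 1859/16 ✓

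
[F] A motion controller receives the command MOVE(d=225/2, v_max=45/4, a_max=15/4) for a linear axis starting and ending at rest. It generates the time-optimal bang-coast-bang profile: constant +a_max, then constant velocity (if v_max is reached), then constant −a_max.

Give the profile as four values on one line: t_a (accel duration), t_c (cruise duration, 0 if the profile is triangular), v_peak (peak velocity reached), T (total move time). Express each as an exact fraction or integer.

(v_max)²/a_max = (45/4)²/(15/4) = 135/4
225/2 ≥ 135/4 so v_max reached
t_a = (45/4)/(15/4) = 3; v_peak = 45/4
d_cruise = 225/2 − 135/4 = 315/4; t_c = (315/4)/(45/4) = 7
T = 2·3 + 7 = 13

t_a=3 t_c=7 v_peak=45/4 T=13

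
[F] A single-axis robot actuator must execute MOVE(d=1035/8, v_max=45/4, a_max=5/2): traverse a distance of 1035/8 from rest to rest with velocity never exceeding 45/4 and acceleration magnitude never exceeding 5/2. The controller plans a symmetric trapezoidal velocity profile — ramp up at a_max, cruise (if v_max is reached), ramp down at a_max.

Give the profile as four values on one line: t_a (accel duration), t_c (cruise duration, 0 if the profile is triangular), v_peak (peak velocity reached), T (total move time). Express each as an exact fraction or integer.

t_a=9/2 t_c=7 v_peak=45/4 T=16

(v_max)²/a_max = (45/4)²/(5/2) = 405/8
1035/8 ≥ 405/8 so v_max reached
t_a = (45/4)/(5/2) = 9/2; v_peak = 45/4
d_cruise = 1035/8 − 405/8 = 315/4; t_c = (315/4)/(45/4) = 7
T = 2·9/2 + 7 = 16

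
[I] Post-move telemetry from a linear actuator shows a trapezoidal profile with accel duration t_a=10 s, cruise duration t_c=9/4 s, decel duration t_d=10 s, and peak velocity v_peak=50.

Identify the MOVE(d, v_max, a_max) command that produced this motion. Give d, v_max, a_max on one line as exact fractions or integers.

d=1225/2 v_max=50 a_max=5

a_max = 50/10 = 5
d_a = ½·50·10 = 250; d_c = 50·9/4 = 225/2
d = 2·250 + 225/2 = 1225/2
t_c = 9/4 > 0 so v_max = 50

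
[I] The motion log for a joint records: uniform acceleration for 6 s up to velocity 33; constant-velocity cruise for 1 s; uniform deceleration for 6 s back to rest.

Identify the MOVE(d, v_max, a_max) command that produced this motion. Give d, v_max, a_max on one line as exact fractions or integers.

a_max = 33/6 = 11/2
d_a = ½·33·6 = 99; d_c = 33·1 = 33
d = 2·99 + 33 = 231
t_c = 1 > 0 ⇒ limit active, v_max = 33

d=231 v_max=33 a_max=11/2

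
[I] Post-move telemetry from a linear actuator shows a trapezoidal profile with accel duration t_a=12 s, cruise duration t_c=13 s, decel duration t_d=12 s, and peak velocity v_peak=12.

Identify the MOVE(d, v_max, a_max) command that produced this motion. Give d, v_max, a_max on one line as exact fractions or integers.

d=300 v_max=12 a_max=1

a_max = 12/12 = 1
d_a = ½·12·12 = 72; d_c = 12·13 = 156
d = 2·72 + 156 = 300
t_c = 13 > 0 → v_max = v_peak = 12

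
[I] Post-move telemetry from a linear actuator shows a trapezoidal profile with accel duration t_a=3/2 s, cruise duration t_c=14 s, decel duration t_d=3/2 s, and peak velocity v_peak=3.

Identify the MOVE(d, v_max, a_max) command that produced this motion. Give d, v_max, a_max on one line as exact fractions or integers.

a_max = 3/(3/2) = 2
d_a = ½·3·3/2 = 9/4; d_c = 3·14 = 42
d = 2·9/4 + 42 = 93/2
t_c = 14 > 0 → v_max = v_peak = 3

d=93/2 v_max=3 a_max=2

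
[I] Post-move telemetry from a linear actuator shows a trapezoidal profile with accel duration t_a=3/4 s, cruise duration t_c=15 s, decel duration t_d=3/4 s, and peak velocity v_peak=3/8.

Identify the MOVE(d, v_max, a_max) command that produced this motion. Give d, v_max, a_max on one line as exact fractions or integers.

d=189/32 v_max=3/8 a_max=1/2

a_max = (3/8)/(3/4) = 1/2
d_a = ½·3/8·3/4 = 9/64; d_c = 3/8·15 = 45/8
d = 2·9/64 + 45/8 = 189/32
t_c = 15 > 0 ⇒ limit active, v_max = 3/8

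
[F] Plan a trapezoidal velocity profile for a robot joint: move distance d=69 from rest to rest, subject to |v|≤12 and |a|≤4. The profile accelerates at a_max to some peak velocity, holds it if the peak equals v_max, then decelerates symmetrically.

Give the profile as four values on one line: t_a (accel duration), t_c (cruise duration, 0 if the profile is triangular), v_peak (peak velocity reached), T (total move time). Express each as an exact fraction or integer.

t_a=3 t_c=11/4 v_peak=12 T=35/4

v_max²/a_max = 12²/4 = 36
69 ≥ 36 so v_max reached
t_a = 12/4 = 3; v_peak = 12
d_cruise = 69 − 36 = 33; t_c = 33/12 = 11/4
T = 2·3 + 11/4 = 35/4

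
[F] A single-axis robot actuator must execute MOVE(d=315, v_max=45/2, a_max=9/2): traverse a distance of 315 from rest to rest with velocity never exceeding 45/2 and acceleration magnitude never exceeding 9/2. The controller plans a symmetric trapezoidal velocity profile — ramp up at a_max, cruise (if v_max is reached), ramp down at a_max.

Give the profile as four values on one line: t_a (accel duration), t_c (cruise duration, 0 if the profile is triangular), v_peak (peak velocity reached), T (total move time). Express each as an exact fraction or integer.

v_max²/a_max = (45/2)²/(9/2) = 225/2
315 ≥ 225/2 → trapezoidal
t_a = (45/2)/(9/2) = 5; v_peak = 45/2
d_cruise = 315 − 225/2 = 405/2; t_c = (405/2)/(45/2) = 9
T = 2·5 + 9 = 19

t_a=5 t_c=9 v_peak=45/2 T=19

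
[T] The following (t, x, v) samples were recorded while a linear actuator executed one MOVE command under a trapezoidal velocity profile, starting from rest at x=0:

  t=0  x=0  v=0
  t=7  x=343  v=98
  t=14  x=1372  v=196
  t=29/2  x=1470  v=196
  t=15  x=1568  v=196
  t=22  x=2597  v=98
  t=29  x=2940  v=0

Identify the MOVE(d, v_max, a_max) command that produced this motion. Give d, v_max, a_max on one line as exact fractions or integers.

d=2940 v_max=196 a_max=14

final state: t=29, x=2940, v=0 → d = 2940
a_max = (98−0)/(7−0) = 14
max v = 196 over t∈[14,15] → v_max = 196
check: 196·(14+1) = 2940 ✓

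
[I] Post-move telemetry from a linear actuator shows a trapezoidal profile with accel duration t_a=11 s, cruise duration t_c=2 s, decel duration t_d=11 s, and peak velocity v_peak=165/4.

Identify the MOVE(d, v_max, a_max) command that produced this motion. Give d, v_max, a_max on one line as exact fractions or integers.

a_max = (165/4)/11 = 15/4
d_a = ½·165/4·11 = 1815/8; d_c = 165/4·2 = 165/2
d = 2·1815/8 + 165/2 = 2145/4
t_c = 2 > 0 so v_max = 165/4

d=2145/4 v_max=165/4 a_max=15/4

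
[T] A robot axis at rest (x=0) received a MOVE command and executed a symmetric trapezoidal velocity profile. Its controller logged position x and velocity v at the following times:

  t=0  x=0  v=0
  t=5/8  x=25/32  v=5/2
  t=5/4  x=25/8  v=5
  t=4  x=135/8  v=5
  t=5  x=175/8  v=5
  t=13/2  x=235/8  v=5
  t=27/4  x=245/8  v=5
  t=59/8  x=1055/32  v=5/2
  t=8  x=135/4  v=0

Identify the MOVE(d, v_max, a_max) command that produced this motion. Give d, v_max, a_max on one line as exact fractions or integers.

final state: t=8, x=135/4, v=0 → d = 135/4
a_max = (5/2−0)/(5/8−0) = 4
max v = 5 over t∈[5/4,27/4] → v_max = 5
check: 5·(5/4+11/2) = 135/4 ✓

d=135/4 v_max=5 a_max=4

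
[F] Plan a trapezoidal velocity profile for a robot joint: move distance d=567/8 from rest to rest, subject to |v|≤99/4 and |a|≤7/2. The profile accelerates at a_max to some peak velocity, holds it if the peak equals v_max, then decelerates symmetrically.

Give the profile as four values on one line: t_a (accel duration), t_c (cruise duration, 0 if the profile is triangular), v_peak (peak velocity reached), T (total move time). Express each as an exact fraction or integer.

t_a=9/2 t_c=0 v_peak=63/4 T=9

v_max²/a_max = (99/4)²/(7/2) = 9801/56
567/8 < 9801/56 → triangular
v_peak = √(567/8·7/2) = √(3969/16) = 63/4
t_a = (63/4)/(7/2) = 9/2; t_c = 0
T = 2·9/2 = 9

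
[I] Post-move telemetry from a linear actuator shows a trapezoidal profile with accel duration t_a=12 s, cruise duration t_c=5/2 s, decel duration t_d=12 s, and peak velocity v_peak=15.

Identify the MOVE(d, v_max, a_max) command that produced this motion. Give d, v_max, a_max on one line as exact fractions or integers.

a_max = 15/12 = 5/4
d_a = ½·15·12 = 90; d_c = 15·5/2 = 75/2
d = 2·90 + 75/2 = 435/2
t_c = 5/2 > 0 ⇒ limit active, v_max = 15

d=435/2 v_max=15 a_max=5/4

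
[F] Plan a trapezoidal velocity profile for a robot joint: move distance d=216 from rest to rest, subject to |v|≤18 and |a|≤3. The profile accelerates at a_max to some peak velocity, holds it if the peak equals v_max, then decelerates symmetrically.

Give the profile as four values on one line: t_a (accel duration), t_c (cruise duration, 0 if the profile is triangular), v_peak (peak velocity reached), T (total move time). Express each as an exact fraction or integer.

t_a=6 t_c=6 v_peak=18 T=18

vₘ²/aₘ = 18²/3 = 108
216 ≥ 108 → trapezoidal
t_a = 18/3 = 6; v_peak = 18
d_cruise = 216 − 108 = 108; t_c = 108/18 = 6
T = 2·6 + 6 = 18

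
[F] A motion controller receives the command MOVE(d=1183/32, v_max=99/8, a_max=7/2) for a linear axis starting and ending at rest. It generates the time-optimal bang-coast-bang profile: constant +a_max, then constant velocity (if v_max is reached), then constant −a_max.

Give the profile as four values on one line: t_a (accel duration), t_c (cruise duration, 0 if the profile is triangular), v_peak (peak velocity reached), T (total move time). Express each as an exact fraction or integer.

(v_max)²/a_max = (99/8)²/(7/2) = 9801/224
1183/32 < 9801/224 → triangular
v_peak = √(1183/32·7/2) = √(8281/64) = 91/8
t_a = (91/8)/(7/2) = 13/4; t_c = 0
T = 2·13/4 = 13/2

t_a=13/4 t_c=0 v_peak=91/8 T=13/2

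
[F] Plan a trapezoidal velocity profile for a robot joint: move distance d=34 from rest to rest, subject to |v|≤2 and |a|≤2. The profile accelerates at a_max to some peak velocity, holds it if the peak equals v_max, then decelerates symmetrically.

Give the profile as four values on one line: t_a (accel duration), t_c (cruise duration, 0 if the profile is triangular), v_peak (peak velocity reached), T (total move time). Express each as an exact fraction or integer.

v_max²/a_max = 2²/2 = 2
34 ≥ 2 ⇒ cruise phase
t_a = 2/2 = 1; v_peak = 2
d_cruise = 34 − 2 = 32; t_c = 32/2 = 16
T = 2·1 + 16 = 18

t_a=1 t_c=16 v_peak=2 T=18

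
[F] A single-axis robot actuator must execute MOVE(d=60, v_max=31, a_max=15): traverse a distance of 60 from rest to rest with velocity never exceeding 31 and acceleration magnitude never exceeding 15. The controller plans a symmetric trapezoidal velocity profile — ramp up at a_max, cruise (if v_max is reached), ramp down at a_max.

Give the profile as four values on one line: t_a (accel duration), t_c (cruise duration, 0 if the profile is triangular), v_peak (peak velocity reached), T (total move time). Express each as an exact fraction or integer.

t_a=2 t_c=0 v_peak=30 T=4

vₘ²/aₘ = 31²/15 = 961/15
60 < 961/15 ⇒ no cruise
v_peak = √(60·15) = √900 = 30
t_a = 30/15 = 2; t_c = 0
T = 2·2 = 4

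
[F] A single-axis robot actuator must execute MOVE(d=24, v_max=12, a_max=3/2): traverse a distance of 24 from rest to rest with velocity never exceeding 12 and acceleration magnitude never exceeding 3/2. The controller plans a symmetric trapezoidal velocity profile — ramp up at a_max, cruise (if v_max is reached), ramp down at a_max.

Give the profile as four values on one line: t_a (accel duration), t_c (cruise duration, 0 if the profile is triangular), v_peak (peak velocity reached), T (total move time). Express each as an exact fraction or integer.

t_a=4 t_c=0 v_peak=6 T=8

v_max²/a_max = 12²/(3/2) = 96
24 < 96 → triangular
v_peak = √(24·3/2) = √36 = 6
t_a = 6/(3/2) = 4; t_c = 0
T = 2·4 = 8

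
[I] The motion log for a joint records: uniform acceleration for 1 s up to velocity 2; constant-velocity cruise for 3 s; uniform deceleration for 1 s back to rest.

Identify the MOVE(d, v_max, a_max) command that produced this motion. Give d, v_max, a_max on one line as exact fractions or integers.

a_max = 2/1 = 2
d_a = ½·2·1 = 1; d_c = 2·3 = 6
d = 2·1 + 6 = 8
t_c = 3 > 0 → v_max = v_peak = 2

d=8 v_max=2 a_max=2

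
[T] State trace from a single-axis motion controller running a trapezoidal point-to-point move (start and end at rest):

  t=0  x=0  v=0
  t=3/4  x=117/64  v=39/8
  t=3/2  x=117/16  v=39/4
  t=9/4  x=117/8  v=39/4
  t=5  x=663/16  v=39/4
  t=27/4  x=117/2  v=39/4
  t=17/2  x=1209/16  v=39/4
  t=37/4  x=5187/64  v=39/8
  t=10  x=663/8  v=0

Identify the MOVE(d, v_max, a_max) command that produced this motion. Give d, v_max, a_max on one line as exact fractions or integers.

final state: t=10, x=663/8, v=0 → d = 663/8
a_max = (39/8−0)/(3/4−0) = 13/2
max v = 39/4 over t∈[3/2,17/2] → v_max = 39/4
check: 39/4·(3/2+7) = 663/8 ✓

d=663/8 v_max=39/4 a_max=13/2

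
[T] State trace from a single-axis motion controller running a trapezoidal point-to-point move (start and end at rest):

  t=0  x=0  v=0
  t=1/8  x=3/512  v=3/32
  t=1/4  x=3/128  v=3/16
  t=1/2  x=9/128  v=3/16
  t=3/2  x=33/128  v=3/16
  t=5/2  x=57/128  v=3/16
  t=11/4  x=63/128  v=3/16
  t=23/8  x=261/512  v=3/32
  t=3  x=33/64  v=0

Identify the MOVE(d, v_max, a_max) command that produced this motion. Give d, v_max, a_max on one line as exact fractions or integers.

d=33/64 v_max=3/16 a_max=3/4

final state: t=3, x=33/64, v=0 → d = 33/64
a_max = (3/32−0)/(1/8−0) = 3/4
max v = 3/16 over t∈[1/4,11/4] → v_max = 3/16
check: 3/16·(1/4+5/2) = 33/64 ✓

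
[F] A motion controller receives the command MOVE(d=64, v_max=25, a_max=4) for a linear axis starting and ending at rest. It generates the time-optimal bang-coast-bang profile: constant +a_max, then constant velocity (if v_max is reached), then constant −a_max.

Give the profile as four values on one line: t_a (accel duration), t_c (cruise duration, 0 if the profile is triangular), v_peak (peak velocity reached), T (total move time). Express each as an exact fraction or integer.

vₘ²/aₘ = 25²/4 = 625/4
64 < 625/4 → triangular
v_peak = √(64·4) = √256 = 16
t_a = 16/4 = 4; t_c = 0
T = 2·4 = 8

t_a=4 t_c=0 v_peak=16 T=8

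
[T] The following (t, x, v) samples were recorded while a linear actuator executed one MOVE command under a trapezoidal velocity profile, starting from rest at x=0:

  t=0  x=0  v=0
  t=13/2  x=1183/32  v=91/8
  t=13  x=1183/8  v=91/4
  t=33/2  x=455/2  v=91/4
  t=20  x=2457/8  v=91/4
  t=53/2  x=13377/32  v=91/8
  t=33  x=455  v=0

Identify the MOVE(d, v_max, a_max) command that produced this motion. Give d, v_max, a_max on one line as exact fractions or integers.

d=455 v_max=91/4 a_max=7/4

final state: t=33, x=455, v=0 → d = 455
a_max = (91/8−0)/(13/2−0) = 7/4
max v = 91/4 over t∈[13,20] → v_max = 91/4
check: 91/4·(13+7) = 455 ✓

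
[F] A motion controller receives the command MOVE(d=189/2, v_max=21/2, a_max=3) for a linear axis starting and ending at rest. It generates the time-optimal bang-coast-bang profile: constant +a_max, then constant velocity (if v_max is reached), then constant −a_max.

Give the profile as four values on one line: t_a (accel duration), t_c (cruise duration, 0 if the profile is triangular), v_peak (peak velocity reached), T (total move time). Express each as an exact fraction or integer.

t_a=7/2 t_c=11/2 v_peak=21/2 T=25/2

vₘ²/aₘ = (21/2)²/3 = 147/4
189/2 ≥ 147/4 so v_max reached
t_a = (21/2)/3 = 7/2; v_peak = 21/2
d_cruise = 189/2 − 147/4 = 231/4; t_c = (231/4)/(21/2) = 11/2
T = 2·7/2 + 11/2 = 25/2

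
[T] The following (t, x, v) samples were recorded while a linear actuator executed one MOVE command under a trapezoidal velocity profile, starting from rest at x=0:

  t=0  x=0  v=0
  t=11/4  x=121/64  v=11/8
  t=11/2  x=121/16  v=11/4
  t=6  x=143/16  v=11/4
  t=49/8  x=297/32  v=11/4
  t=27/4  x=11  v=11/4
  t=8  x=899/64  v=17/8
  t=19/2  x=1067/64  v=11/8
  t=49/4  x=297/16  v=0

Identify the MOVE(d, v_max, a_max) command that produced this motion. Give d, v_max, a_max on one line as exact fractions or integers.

d=297/16 v_max=11/4 a_max=1/2

final state: t=49/4, x=297/16, v=0 → d = 297/16
a_max = (11/8−0)/(11/4−0) = 1/2
max v = 11/4 over t∈[11/2,27/4] → v_max = 11/4
check: 11/4·(11/2+5/4) = 297/16 ✓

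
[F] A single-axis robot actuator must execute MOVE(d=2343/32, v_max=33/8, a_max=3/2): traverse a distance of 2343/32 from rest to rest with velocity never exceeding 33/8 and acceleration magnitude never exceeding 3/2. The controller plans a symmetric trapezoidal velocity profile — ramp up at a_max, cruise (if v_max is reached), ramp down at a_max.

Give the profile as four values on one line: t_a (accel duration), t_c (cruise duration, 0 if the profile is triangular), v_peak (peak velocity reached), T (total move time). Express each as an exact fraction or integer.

t_a=11/4 t_c=15 v_peak=33/8 T=41/2

vₘ²/aₘ = (33/8)²/(3/2) = 363/32
2343/32 ≥ 363/32 so v_max reached
t_a = (33/8)/(3/2) = 11/4; v_peak = 33/8
d_cruise = 2343/32 − 363/32 = 495/8; t_c = (495/8)/(33/8) = 15
T = 2·11/4 + 15 = 41/2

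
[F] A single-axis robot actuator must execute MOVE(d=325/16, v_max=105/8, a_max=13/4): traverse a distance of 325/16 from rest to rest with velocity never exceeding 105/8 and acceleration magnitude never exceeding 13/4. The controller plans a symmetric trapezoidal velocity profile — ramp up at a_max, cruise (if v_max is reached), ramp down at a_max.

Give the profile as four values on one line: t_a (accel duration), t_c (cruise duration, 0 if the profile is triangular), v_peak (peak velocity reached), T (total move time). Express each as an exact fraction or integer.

t_a=5/2 t_c=0 v_peak=65/8 T=5

v_max²/a_max = (105/8)²/(13/4) = 11025/208
325/16 < 11025/208 → triangular
v_peak = √(325/16·13/4) = √(4225/64) = 65/8
t_a = (65/8)/(13/4) = 5/2; t_c = 0
T = 2·5/2 = 5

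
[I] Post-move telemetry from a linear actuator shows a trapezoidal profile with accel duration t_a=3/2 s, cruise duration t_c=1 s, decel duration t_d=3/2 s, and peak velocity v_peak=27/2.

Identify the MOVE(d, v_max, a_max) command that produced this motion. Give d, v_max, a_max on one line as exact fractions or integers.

a_max = (27/2)/(3/2) = 9
d_a = ½·27/2·3/2 = 81/8; d_c = 27/2·1 = 27/2
d = 2·81/8 + 27/2 = 135/4
t_c = 1 > 0 ⇒ limit active, v_max = 27/2

d=135/4 v_max=27/2 a_max=9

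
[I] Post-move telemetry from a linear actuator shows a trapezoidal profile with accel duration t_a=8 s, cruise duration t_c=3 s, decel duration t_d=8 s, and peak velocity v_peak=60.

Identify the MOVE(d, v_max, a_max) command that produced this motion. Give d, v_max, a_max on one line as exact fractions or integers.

d=660 v_max=60 a_max=15/2

a_max = 60/8 = 15/2
d_a = ½·60·8 = 240; d_c = 60·3 = 180
d = 2·240 + 180 = 660
t_c = 3 > 0 so v_max = 60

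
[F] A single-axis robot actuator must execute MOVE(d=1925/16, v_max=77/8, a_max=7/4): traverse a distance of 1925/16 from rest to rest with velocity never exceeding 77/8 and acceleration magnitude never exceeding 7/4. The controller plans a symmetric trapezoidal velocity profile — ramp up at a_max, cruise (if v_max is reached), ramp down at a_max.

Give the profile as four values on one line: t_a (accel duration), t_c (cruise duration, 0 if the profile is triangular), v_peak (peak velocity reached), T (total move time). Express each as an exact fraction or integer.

t_a=11/2 t_c=7 v_peak=77/8 T=18

v_max²/a_max = (77/8)²/(7/4) = 847/16
1925/16 ≥ 847/16 ⇒ cruise phase
t_a = (77/8)/(7/4) = 11/2; v_peak = 77/8
d_cruise = 1925/16 − 847/16 = 539/8; t_c = (539/8)/(77/8) = 7
T = 2·11/2 + 7 = 18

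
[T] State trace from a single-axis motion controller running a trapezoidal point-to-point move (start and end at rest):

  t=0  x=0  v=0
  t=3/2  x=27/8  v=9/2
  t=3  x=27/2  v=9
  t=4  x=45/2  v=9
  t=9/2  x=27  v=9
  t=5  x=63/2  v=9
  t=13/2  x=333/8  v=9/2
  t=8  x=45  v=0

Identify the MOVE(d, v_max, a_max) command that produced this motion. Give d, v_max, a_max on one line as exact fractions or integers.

final state: t=8, x=45, v=0 → d = 45
a_max = (9/2−0)/(3/2−0) = 3
max v = 9 over t∈[3,5] → v_max = 9
check: 9·(3+2) = 45 ✓

d=45 v_max=9 a_max=3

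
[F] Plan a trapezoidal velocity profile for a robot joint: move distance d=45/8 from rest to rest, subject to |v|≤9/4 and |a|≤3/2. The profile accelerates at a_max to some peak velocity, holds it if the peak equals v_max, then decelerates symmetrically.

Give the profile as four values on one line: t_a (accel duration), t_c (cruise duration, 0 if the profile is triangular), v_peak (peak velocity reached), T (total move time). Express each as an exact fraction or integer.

t_a=3/2 t_c=1 v_peak=9/4 T=4

vₘ²/aₘ = (9/4)²/(3/2) = 27/8
45/8 ≥ 27/8 → trapezoidal
t_a = (9/4)/(3/2) = 3/2; v_peak = 9/4
d_cruise = 45/8 − 27/8 = 9/4; t_c = (9/4)/(9/4) = 1
T = 2·3/2 + 1 = 4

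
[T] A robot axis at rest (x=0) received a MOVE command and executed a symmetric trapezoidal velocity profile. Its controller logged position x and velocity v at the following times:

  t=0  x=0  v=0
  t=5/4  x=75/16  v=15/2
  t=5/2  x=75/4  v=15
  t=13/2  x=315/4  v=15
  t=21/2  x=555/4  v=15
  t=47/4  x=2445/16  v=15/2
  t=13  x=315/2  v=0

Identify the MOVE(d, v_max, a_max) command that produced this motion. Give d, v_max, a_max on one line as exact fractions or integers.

final state: t=13, x=315/2, v=0 → d = 315/2
a_max = (15/2−0)/(5/4−0) = 6
max v = 15 over t∈[5/2,21/2] → v_max = 15
check: 15·(5/2+8) = 315/2 ✓

d=315/2 v_max=15 a_max=6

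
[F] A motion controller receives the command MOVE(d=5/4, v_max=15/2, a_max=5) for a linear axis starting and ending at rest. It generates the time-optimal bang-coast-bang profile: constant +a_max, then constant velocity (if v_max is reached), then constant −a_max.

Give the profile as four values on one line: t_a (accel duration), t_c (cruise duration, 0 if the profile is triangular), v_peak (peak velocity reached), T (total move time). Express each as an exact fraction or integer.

(v_max)²/a_max = (15/2)²/5 = 45/4
5/4 < 45/4 → triangular
v_peak = √(5/4·5) = √(25/4) = 5/2
t_a = (5/2)/5 = 1/2; t_c = 0
T = 2·1/2 = 1

t_a=1/2 t_c=0 v_peak=5/2 T=1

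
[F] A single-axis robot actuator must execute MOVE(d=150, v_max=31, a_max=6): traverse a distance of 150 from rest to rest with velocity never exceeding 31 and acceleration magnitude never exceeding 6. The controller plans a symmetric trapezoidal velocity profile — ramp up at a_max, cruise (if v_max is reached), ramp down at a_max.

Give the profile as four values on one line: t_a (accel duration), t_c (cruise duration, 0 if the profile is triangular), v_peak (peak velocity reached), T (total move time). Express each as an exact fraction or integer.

t_a=5 t_c=0 v_peak=30 T=10

v_max²/a_max = 31²/6 = 961/6
150 < 961/6 so t_c = 0
v_peak = √(150·6) = √900 = 30
t_a = 30/6 = 5; t_c = 0
T = 2·5 = 10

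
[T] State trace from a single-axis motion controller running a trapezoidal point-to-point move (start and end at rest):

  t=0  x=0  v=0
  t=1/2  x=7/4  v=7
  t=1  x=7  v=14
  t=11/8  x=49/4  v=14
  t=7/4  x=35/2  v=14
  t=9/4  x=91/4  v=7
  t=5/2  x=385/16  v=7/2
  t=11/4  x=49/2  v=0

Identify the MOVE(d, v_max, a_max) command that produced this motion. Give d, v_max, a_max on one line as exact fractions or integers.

final state: t=11/4, x=49/2, v=0 → d = 49/2
a_max = (7−0)/(1/2−0) = 14
max v = 14 over t∈[1,7/4] → v_max = 14
check: 14·(1+3/4) = 49/2 ✓

d=49/2 v_max=14 a_max=14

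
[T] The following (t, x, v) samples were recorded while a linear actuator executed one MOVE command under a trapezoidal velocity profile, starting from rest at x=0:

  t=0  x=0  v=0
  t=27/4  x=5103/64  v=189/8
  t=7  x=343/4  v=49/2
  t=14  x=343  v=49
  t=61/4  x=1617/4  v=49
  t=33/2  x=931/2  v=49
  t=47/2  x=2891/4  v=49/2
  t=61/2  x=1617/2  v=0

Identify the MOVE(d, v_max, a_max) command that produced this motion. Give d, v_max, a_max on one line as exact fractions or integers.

d=1617/2 v_max=49 a_max=7/2

final state: t=61/2, x=1617/2, v=0 → d = 1617/2
a_max = (189/8−0)/(27/4−0) = 7/2
max v = 49 over t∈[14,33/2] → v_max = 49
check: 49·(14+5/2) = 1617/2 ✓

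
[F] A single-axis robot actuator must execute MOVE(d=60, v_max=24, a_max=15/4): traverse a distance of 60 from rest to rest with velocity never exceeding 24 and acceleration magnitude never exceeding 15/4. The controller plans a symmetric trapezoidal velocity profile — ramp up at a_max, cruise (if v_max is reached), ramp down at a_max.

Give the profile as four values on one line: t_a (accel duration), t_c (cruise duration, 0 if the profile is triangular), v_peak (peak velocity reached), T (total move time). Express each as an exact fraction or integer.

t_a=4 t_c=0 v_peak=15 T=8

(v_max)²/a_max = 24²/(15/4) = 768/5
60 < 768/5 ⇒ no cruise
v_peak = √(60·15/4) = √225 = 15
t_a = 15/(15/4) = 4; t_c = 0
T = 2·4 = 8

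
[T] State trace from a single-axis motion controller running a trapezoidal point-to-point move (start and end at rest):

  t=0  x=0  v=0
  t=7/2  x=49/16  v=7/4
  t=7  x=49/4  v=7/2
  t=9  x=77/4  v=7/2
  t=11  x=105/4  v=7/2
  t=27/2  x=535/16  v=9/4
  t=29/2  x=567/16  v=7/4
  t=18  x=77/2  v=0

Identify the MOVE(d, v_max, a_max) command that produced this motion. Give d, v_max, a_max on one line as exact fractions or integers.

d=77/2 v_max=7/2 a_max=1/2

final state: t=18, x=77/2, v=0 → d = 77/2
a_max = (7/4−0)/(7/2−0) = 1/2
max v = 7/2 over t∈[7,11] → v_max = 7/2
check: 7/2·(7+4) = 77/2 ✓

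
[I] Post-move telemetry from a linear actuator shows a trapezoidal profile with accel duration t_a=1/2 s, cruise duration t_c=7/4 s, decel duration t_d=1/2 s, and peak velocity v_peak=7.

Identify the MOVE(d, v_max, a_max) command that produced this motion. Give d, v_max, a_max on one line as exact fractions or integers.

d=63/4 v_max=7 a_max=14

a_max = 7/(1/2) = 14
d_a = ½·7·1/2 = 7/4; d_c = 7·7/4 = 49/4
d = 2·7/4 + 49/4 = 63/4
t_c = 7/4 > 0 so v_max = 7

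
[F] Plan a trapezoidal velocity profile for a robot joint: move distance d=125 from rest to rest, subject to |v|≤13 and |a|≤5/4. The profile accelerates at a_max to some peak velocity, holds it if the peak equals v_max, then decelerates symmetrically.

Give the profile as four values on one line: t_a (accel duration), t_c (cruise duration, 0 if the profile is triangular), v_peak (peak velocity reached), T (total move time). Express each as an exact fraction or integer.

t_a=10 t_c=0 v_peak=25/2 T=20

vₘ²/aₘ = 13²/(5/4) = 676/5
125 < 676/5 so t_c = 0
v_peak = √(125·5/4) = √(625/4) = 25/2
t_a = (25/2)/(5/4) = 10; t_c = 0
T = 2·10 = 20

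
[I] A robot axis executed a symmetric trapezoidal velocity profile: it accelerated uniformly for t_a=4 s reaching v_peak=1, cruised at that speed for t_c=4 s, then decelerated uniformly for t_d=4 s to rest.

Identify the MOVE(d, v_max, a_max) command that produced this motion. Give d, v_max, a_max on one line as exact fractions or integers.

a_max = 1/4
d_a = ½·1·4 = 2; d_c = 1·4 = 4
d = 2·2 + 4 = 8
t_c = 4 > 0 ⇒ limit active, v_max = 1

d=8 v_max=1 a_max=1/4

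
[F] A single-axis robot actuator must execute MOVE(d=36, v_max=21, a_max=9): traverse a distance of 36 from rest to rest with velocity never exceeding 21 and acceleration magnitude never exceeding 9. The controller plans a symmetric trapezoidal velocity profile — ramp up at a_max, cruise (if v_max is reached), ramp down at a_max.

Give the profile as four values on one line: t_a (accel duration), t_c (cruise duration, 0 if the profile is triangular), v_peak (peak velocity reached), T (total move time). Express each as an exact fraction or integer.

(v_max)²/a_max = 21²/9 = 49
36 < 49 so t_c = 0
v_peak = √(36·9) = √324 = 18
t_a = 18/9 = 2; t_c = 0
T = 2·2 = 4

t_a=2 t_c=0 v_peak=18 T=4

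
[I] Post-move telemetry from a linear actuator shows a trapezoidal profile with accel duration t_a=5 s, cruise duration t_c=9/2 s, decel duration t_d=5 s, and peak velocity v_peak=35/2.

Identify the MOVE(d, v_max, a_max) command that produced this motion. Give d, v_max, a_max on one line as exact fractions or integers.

a_max = (35/2)/5 = 7/2
d_a = ½·35/2·5 = 175/4; d_c = 35/2·9/2 = 315/4
d = 2·175/4 + 315/4 = 665/4
t_c = 9/2 > 0 so v_max = 35/2

d=665/4 v_max=35/2 a_max=7/2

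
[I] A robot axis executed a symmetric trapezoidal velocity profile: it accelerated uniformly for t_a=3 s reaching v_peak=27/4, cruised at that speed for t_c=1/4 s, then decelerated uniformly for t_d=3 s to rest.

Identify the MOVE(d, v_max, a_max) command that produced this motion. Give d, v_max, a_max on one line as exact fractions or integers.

d=351/16 v_max=27/4 a_max=9/4

a_max = (27/4)/3 = 9/4
d_a = ½·27/4·3 = 81/8; d_c = 27/4·1/4 = 27/16
d = 2·81/8 + 27/16 = 351/16
t_c = 1/4 > 0 ⇒ limit active, v_max = 27/4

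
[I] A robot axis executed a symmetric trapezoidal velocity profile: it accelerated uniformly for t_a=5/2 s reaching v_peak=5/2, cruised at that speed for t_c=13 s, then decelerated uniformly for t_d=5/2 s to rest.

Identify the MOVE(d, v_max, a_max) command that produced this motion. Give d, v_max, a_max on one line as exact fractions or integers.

d=155/4 v_max=5/2 a_max=1

a_max = (5/2)/(5/2) = 1
d_a = ½·5/2·5/2 = 25/8; d_c = 5/2·13 = 65/2
d = 2·25/8 + 65/2 = 155/4
t_c = 13 > 0 → v_max = v_peak = 5/2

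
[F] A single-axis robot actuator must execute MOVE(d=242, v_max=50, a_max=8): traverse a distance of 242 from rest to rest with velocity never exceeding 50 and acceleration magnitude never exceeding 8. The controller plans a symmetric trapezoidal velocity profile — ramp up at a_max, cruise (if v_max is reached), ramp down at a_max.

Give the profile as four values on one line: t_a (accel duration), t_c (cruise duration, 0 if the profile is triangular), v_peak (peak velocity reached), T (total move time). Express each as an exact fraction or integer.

t_a=11/2 t_c=0 v_peak=44 T=11

vₘ²/aₘ = 50²/8 = 625/2
242 < 625/2 so t_c = 0
v_peak = √(242·8) = √1936 = 44
t_a = 44/8 = 11/2; t_c = 0
T = 2·11/2 = 11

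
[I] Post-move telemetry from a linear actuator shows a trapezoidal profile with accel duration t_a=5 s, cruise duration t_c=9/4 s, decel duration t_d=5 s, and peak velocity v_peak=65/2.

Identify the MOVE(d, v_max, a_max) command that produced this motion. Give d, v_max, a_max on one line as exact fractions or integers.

a_max = (65/2)/5 = 13/2
d_a = ½·65/2·5 = 325/4; d_c = 65/2·9/4 = 585/8
d = 2·325/4 + 585/8 = 1885/8
t_c = 9/4 > 0 → v_max = v_peak = 65/2

d=1885/8 v_max=65/2 a_max=13/2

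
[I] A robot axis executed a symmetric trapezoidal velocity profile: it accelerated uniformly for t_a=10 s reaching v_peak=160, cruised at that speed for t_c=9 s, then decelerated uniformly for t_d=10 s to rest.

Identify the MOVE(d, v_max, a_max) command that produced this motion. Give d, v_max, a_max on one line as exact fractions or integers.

d=3040 v_max=160 a_max=16

a_max = 160/10 = 16
d_a = ½·160·10 = 800; d_c = 160·9 = 1440
d = 2·800 + 1440 = 3040
t_c = 9 > 0 so v_max = 160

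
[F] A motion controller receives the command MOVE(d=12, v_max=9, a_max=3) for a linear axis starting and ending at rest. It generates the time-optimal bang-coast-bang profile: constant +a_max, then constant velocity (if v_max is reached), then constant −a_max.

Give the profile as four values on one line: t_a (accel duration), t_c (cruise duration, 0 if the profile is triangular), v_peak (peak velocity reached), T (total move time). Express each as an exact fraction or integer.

t_a=2 t_c=0 v_peak=6 T=4

v_max²/a_max = 9²/3 = 27
12 < 27 ⇒ no cruise
v_peak = √(12·3) = √36 = 6
t_a = 6/3 = 2; t_c = 0
T = 2·2 = 4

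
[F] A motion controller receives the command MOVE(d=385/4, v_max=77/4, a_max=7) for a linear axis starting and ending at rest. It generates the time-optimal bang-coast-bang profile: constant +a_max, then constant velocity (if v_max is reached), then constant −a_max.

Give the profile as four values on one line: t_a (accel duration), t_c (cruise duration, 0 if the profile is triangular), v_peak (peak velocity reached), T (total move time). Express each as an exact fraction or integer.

vₘ²/aₘ = (77/4)²/7 = 847/16
385/4 ≥ 847/16 so v_max reached
t_a = (77/4)/7 = 11/4; v_peak = 77/4
d_cruise = 385/4 − 847/16 = 693/16; t_c = (693/16)/(77/4) = 9/4
T = 2·11/4 + 9/4 = 31/4

t_a=11/4 t_c=9/4 v_peak=77/4 T=31/4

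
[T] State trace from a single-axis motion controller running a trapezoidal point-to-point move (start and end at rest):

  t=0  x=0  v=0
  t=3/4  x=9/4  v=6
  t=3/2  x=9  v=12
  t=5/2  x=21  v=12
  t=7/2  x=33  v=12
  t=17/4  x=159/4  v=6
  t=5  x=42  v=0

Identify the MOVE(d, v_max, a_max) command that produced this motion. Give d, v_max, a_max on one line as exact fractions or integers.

d=42 v_max=12 a_max=8

final state: t=5, x=42, v=0 → d = 42
a_max = (6−0)/(3/4−0) = 8
max v = 12 over t∈[3/2,7/2] → v_max = 12
check: 12·(3/2+2) = 42 ✓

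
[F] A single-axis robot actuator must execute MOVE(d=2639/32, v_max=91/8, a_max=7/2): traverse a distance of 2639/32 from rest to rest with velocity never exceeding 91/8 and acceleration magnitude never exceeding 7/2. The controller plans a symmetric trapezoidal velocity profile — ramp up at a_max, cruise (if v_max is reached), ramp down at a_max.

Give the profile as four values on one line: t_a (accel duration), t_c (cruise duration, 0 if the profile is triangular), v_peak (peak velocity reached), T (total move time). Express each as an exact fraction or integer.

t_a=13/4 t_c=4 v_peak=91/8 T=21/2

vₘ²/aₘ = (91/8)²/(7/2) = 1183/32
2639/32 ≥ 1183/32 so v_max reached
t_a = (91/8)/(7/2) = 13/4; v_peak = 91/8
d_cruise = 2639/32 − 1183/32 = 91/2; t_c = (91/2)/(91/8) = 4
T = 2·13/4 + 4 = 21/2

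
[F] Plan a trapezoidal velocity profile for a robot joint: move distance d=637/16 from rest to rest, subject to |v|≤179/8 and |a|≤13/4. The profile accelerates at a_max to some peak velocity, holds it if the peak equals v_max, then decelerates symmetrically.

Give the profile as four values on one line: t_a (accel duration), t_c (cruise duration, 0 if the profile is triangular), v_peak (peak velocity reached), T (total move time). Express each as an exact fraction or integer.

(v_max)²/a_max = (179/8)²/(13/4) = 32041/208
637/16 < 32041/208 → triangular
v_peak = √(637/16·13/4) = √(8281/64) = 91/8
t_a = (91/8)/(13/4) = 7/2; t_c = 0
T = 2·7/2 = 7

t_a=7/2 t_c=0 v_peak=91/8 T=7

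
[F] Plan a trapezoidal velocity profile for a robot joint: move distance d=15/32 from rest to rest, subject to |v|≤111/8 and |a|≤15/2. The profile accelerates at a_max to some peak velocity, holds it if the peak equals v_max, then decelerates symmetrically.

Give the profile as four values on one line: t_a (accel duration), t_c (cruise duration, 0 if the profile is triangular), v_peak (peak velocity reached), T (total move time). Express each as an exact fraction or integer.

vₘ²/aₘ = (111/8)²/(15/2) = 4107/160
15/32 < 4107/160 → triangular
v_peak = √(15/32·15/2) = √(225/64) = 15/8
t_a = (15/8)/(15/2) = 1/4; t_c = 0
T = 2·1/4 = 1/2

t_a=1/4 t_c=0 v_peak=15/8 T=1/2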